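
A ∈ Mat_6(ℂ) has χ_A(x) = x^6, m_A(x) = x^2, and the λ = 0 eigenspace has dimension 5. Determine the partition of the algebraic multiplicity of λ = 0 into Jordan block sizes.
Block sizes for λ = 0: [2, 1, 1, 1, 1]

Step 1 — from the characteristic polynomial, algebraic multiplicity of λ = 0 is 6. From dim ker(A − (0)·I) = 5, there are exactly 5 Jordan blocks for λ = 0.
Step 2 — from the minimal polynomial, the factor (x − 0)^2 tells us the largest block for λ = 0 has size 2.
Step 3 — with total size 6, 5 blocks, and largest block 2, the block sizes (in nonincreasing order) are [2, 1, 1, 1, 1].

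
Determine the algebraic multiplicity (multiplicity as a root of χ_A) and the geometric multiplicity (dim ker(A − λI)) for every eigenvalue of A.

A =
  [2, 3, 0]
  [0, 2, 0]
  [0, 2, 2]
λ = 2: alg = 3, geom = 2

Step 1 — factor the characteristic polynomial to read off the algebraic multiplicities:
  χ_A(x) = (x - 2)^3

Step 2 — compute geometric multiplicities via the rank-nullity identity g(λ) = n − rank(A − λI):
  rank(A − (2)·I) = 1, so dim ker(A − (2)·I) = n − 1 = 2

Summary:
  λ = 2: algebraic multiplicity = 3, geometric multiplicity = 2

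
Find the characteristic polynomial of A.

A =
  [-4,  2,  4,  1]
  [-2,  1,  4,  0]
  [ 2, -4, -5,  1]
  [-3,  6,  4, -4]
x^4 + 12*x^3 + 54*x^2 + 108*x + 81

Expanding det(x·I − A) (e.g. by cofactor expansion or by noting that A is similar to its Jordan form J, which has the same characteristic polynomial as A) gives
  χ_A(x) = x^4 + 12*x^3 + 54*x^2 + 108*x + 81
which factors as (x + 3)^4. The eigenvalues (with algebraic multiplicities) are λ = -3 with multiplicity 4.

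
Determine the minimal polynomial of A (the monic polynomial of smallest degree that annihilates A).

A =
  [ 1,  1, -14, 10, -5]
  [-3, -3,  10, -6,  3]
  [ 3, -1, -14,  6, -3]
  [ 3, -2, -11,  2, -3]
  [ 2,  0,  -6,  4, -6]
x^2 + 8*x + 16

The characteristic polynomial is χ_A(x) = (x + 4)^5, so the eigenvalues are known. The minimal polynomial is
  m_A(x) = Π_λ (x − λ)^{k_λ}
where k_λ is the size of the *largest* Jordan block for λ (equivalently, the smallest k with (A − λI)^k v = 0 for every generalised eigenvector v of λ).

  λ = -4: largest Jordan block has size 2, contributing (x + 4)^2

So m_A(x) = (x + 4)^2 = x^2 + 8*x + 16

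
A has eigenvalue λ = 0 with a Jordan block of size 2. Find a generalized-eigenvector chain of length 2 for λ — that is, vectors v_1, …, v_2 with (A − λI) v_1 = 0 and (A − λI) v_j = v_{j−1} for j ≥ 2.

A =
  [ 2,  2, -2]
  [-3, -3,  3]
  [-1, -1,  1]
A Jordan chain for λ = 0 of length 2:
v_1 = (2, -3, -1)ᵀ
v_2 = (1, 0, 0)ᵀ

Let N = A − (0)·I. We want v_2 with N^2 v_2 = 0 but N^1 v_2 ≠ 0; then v_{j-1} := N · v_j for j = 2, …, 2.

Pick v_2 = (1, 0, 0)ᵀ.
Then v_1 = N · v_2 = (2, -3, -1)ᵀ.

Sanity check: (A − (0)·I) v_1 = (0, 0, 0)ᵀ = 0. ✓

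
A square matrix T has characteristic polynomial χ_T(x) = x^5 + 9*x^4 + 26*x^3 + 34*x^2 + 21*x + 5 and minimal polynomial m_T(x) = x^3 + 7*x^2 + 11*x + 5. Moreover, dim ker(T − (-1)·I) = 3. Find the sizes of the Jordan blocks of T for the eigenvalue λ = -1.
Block sizes for λ = -1: [2, 1, 1]

Step 1 — from the characteristic polynomial, algebraic multiplicity of λ = -1 is 4. From dim ker(T − (-1)·I) = 3, there are exactly 3 Jordan blocks for λ = -1.
Step 2 — from the minimal polynomial, the factor (x + 1)^2 tells us the largest block for λ = -1 has size 2.
Step 3 — with total size 4, 3 blocks, and largest block 2, the block sizes (in nonincreasing order) are [2, 1, 1].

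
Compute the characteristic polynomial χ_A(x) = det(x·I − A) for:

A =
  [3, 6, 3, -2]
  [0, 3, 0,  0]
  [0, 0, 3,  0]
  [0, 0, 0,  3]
x^4 - 12*x^3 + 54*x^2 - 108*x + 81

Expanding det(x·I − A) (e.g. by cofactor expansion or by noting that A is similar to its Jordan form J, which has the same characteristic polynomial as A) gives
  χ_A(x) = x^4 - 12*x^3 + 54*x^2 - 108*x + 81
which factors as (x - 3)^4. The eigenvalues (with algebraic multiplicities) are λ = 3 with multiplicity 4.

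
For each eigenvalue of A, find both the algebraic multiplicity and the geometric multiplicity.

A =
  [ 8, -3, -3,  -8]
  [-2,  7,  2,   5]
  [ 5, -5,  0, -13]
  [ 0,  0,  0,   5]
λ = 5: alg = 4, geom = 2

Step 1 — factor the characteristic polynomial to read off the algebraic multiplicities:
  χ_A(x) = (x - 5)^4

Step 2 — compute geometric multiplicities via the rank-nullity identity g(λ) = n − rank(A − λI):
  rank(A − (5)·I) = 2, so dim ker(A − (5)·I) = n − 2 = 2

Summary:
  λ = 5: algebraic multiplicity = 4, geometric multiplicity = 2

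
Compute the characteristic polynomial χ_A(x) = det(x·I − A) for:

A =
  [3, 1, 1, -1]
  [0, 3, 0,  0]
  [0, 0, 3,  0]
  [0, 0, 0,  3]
x^4 - 12*x^3 + 54*x^2 - 108*x + 81

Expanding det(x·I − A) (e.g. by cofactor expansion or by noting that A is similar to its Jordan form J, which has the same characteristic polynomial as A) gives
  χ_A(x) = x^4 - 12*x^3 + 54*x^2 - 108*x + 81
which factors as (x - 3)^4. The eigenvalues (with algebraic multiplicities) are λ = 3 with multiplicity 4.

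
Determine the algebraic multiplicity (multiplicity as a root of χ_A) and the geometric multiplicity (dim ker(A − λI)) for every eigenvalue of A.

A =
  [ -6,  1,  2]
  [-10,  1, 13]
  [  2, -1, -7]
λ = -4: alg = 3, geom = 1

Step 1 — factor the characteristic polynomial to read off the algebraic multiplicities:
  χ_A(x) = (x + 4)^3

Step 2 — compute geometric multiplicities via the rank-nullity identity g(λ) = n − rank(A − λI):
  rank(A − (-4)·I) = 2, so dim ker(A − (-4)·I) = n − 2 = 1

Summary:
  λ = -4: algebraic multiplicity = 3, geometric multiplicity = 1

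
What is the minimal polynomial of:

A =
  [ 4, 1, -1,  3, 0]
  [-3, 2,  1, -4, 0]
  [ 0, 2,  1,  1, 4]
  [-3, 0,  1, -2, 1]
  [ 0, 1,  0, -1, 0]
x^3 - 3*x^2 + 3*x - 1

The characteristic polynomial is χ_A(x) = (x - 1)^5, so the eigenvalues are known. The minimal polynomial is
  m_A(x) = Π_λ (x − λ)^{k_λ}
where k_λ is the size of the *largest* Jordan block for λ (equivalently, the smallest k with (A − λI)^k v = 0 for every generalised eigenvector v of λ).

  λ = 1: largest Jordan block has size 3, contributing (x − 1)^3

So m_A(x) = (x - 1)^3 = x^3 - 3*x^2 + 3*x - 1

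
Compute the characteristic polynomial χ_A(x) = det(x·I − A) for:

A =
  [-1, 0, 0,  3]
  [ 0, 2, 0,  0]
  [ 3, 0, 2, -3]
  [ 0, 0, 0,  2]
x^4 - 5*x^3 + 6*x^2 + 4*x - 8

Expanding det(x·I − A) (e.g. by cofactor expansion or by noting that A is similar to its Jordan form J, which has the same characteristic polynomial as A) gives
  χ_A(x) = x^4 - 5*x^3 + 6*x^2 + 4*x - 8
which factors as (x - 2)^3*(x + 1). The eigenvalues (with algebraic multiplicities) are λ = -1 with multiplicity 1, λ = 2 with multiplicity 3.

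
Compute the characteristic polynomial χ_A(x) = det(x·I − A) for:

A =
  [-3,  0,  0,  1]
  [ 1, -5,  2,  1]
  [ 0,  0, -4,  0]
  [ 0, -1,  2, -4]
x^4 + 16*x^3 + 96*x^2 + 256*x + 256

Expanding det(x·I − A) (e.g. by cofactor expansion or by noting that A is similar to its Jordan form J, which has the same characteristic polynomial as A) gives
  χ_A(x) = x^4 + 16*x^3 + 96*x^2 + 256*x + 256
which factors as (x + 4)^4. The eigenvalues (with algebraic multiplicities) are λ = -4 with multiplicity 4.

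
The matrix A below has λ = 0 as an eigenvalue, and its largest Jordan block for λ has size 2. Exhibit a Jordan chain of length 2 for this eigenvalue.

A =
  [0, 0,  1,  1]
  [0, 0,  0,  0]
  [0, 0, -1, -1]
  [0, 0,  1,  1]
A Jordan chain for λ = 0 of length 2:
v_1 = (1, 0, -1, 1)ᵀ
v_2 = (0, 0, 1, 0)ᵀ

Let N = A − (0)·I. We want v_2 with N^2 v_2 = 0 but N^1 v_2 ≠ 0; then v_{j-1} := N · v_j for j = 2, …, 2.

Pick v_2 = (0, 0, 1, 0)ᵀ.
Then v_1 = N · v_2 = (1, 0, -1, 1)ᵀ.

Sanity check: (A − (0)·I) v_1 = (0, 0, 0, 0)ᵀ = 0. ✓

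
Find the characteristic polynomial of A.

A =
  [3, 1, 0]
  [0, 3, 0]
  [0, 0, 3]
x^3 - 9*x^2 + 27*x - 27

Expanding det(x·I − A) (e.g. by cofactor expansion or by noting that A is similar to its Jordan form J, which has the same characteristic polynomial as A) gives
  χ_A(x) = x^3 - 9*x^2 + 27*x - 27
which factors as (x - 3)^3. The eigenvalues (with algebraic multiplicities) are λ = 3 with multiplicity 3.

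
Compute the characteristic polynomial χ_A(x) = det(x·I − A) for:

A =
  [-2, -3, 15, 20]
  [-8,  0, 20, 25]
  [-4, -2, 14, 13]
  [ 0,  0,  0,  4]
x^4 - 16*x^3 + 96*x^2 - 256*x + 256

Expanding det(x·I − A) (e.g. by cofactor expansion or by noting that A is similar to its Jordan form J, which has the same characteristic polynomial as A) gives
  χ_A(x) = x^4 - 16*x^3 + 96*x^2 - 256*x + 256
which factors as (x - 4)^4. The eigenvalues (with algebraic multiplicities) are λ = 4 with multiplicity 4.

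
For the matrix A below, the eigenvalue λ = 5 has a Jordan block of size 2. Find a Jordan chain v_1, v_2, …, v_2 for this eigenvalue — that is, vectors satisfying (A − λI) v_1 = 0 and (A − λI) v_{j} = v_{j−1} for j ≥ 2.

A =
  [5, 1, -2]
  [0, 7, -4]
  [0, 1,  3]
A Jordan chain for λ = 5 of length 2:
v_1 = (1, 2, 1)ᵀ
v_2 = (0, 1, 0)ᵀ

Let N = A − (5)·I. We want v_2 with N^2 v_2 = 0 but N^1 v_2 ≠ 0; then v_{j-1} := N · v_j for j = 2, …, 2.

Pick v_2 = (0, 1, 0)ᵀ.
Then v_1 = N · v_2 = (1, 2, 1)ᵀ.

Sanity check: (A − (5)·I) v_1 = (0, 0, 0)ᵀ = 0. ✓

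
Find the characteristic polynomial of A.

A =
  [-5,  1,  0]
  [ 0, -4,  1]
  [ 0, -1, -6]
x^3 + 15*x^2 + 75*x + 125

Expanding det(x·I − A) (e.g. by cofactor expansion or by noting that A is similar to its Jordan form J, which has the same characteristic polynomial as A) gives
  χ_A(x) = x^3 + 15*x^2 + 75*x + 125
which factors as (x + 5)^3. The eigenvalues (with algebraic multiplicities) are λ = -5 with multiplicity 3.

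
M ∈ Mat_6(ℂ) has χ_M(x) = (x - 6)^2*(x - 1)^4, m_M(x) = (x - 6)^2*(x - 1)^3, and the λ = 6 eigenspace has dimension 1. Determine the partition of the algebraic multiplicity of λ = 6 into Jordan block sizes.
Block sizes for λ = 6: [2]

Step 1 — from the characteristic polynomial, algebraic multiplicity of λ = 6 is 2. From dim ker(M − (6)·I) = 1, there are exactly 1 Jordan blocks for λ = 6.
Step 2 — from the minimal polynomial, the factor (x − 6)^2 tells us the largest block for λ = 6 has size 2.
Step 3 — with total size 2, 1 blocks, and largest block 2, the block sizes (in nonincreasing order) are [2].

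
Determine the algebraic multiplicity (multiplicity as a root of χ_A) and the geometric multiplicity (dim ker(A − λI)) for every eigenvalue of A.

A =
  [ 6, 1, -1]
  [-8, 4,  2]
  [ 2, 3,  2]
λ = 4: alg = 3, geom = 1

Step 1 — factor the characteristic polynomial to read off the algebraic multiplicities:
  χ_A(x) = (x - 4)^3

Step 2 — compute geometric multiplicities via the rank-nullity identity g(λ) = n − rank(A − λI):
  rank(A − (4)·I) = 2, so dim ker(A − (4)·I) = n − 2 = 1

Summary:
  λ = 4: algebraic multiplicity = 3, geometric multiplicity = 1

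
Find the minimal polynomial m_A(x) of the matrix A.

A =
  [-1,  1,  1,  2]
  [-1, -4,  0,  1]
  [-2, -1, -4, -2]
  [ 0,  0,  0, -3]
x^3 + 9*x^2 + 27*x + 27

The characteristic polynomial is χ_A(x) = (x + 3)^4, so the eigenvalues are known. The minimal polynomial is
  m_A(x) = Π_λ (x − λ)^{k_λ}
where k_λ is the size of the *largest* Jordan block for λ (equivalently, the smallest k with (A − λI)^k v = 0 for every generalised eigenvector v of λ).

  λ = -3: largest Jordan block has size 3, contributing (x + 3)^3

So m_A(x) = (x + 3)^3 = x^3 + 9*x^2 + 27*x + 27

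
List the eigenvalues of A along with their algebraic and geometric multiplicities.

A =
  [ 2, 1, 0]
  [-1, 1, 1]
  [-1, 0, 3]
λ = 2: alg = 3, geom = 1

Step 1 — factor the characteristic polynomial to read off the algebraic multiplicities:
  χ_A(x) = (x - 2)^3

Step 2 — compute geometric multiplicities via the rank-nullity identity g(λ) = n − rank(A − λI):
  rank(A − (2)·I) = 2, so dim ker(A − (2)·I) = n − 2 = 1

Summary:
  λ = 2: algebraic multiplicity = 3, geometric multiplicity = 1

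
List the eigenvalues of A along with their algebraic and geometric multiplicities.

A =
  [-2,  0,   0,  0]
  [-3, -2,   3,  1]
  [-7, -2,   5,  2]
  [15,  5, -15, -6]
λ = -2: alg = 1, geom = 1; λ = -1: alg = 3, geom = 2

Step 1 — factor the characteristic polynomial to read off the algebraic multiplicities:
  χ_A(x) = (x + 1)^3*(x + 2)

Step 2 — compute geometric multiplicities via the rank-nullity identity g(λ) = n − rank(A − λI):
  rank(A − (-2)·I) = 3, so dim ker(A − (-2)·I) = n − 3 = 1
  rank(A − (-1)·I) = 2, so dim ker(A − (-1)·I) = n − 2 = 2

Summary:
  λ = -2: algebraic multiplicity = 1, geometric multiplicity = 1
  λ = -1: algebraic multiplicity = 3, geometric multiplicity = 2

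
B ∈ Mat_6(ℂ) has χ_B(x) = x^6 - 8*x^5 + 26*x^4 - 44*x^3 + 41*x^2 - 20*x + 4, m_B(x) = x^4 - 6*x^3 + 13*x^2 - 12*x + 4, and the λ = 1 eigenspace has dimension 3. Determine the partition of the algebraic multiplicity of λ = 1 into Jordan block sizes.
Block sizes for λ = 1: [2, 1, 1]

Step 1 — from the characteristic polynomial, algebraic multiplicity of λ = 1 is 4. From dim ker(B − (1)·I) = 3, there are exactly 3 Jordan blocks for λ = 1.
Step 2 — from the minimal polynomial, the factor (x − 1)^2 tells us the largest block for λ = 1 has size 2.
Step 3 — with total size 4, 3 blocks, and largest block 2, the block sizes (in nonincreasing order) are [2, 1, 1].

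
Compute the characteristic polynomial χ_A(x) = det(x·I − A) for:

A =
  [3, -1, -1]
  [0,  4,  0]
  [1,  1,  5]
x^3 - 12*x^2 + 48*x - 64

Expanding det(x·I − A) (e.g. by cofactor expansion or by noting that A is similar to its Jordan form J, which has the same characteristic polynomial as A) gives
  χ_A(x) = x^3 - 12*x^2 + 48*x - 64
which factors as (x - 4)^3. The eigenvalues (with algebraic multiplicities) are λ = 4 with multiplicity 3.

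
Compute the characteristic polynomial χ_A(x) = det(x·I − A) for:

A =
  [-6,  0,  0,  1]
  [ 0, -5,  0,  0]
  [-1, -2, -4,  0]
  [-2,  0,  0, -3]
x^4 + 18*x^3 + 121*x^2 + 360*x + 400

Expanding det(x·I − A) (e.g. by cofactor expansion or by noting that A is similar to its Jordan form J, which has the same characteristic polynomial as A) gives
  χ_A(x) = x^4 + 18*x^3 + 121*x^2 + 360*x + 400
which factors as (x + 4)^2*(x + 5)^2. The eigenvalues (with algebraic multiplicities) are λ = -5 with multiplicity 2, λ = -4 with multiplicity 2.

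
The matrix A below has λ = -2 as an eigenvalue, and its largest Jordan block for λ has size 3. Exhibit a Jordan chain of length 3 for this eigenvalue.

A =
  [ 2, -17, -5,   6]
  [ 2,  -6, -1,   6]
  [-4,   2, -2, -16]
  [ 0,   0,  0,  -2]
A Jordan chain for λ = -2 of length 3:
v_1 = (2, 4, -12, 0)ᵀ
v_2 = (4, 2, -4, 0)ᵀ
v_3 = (1, 0, 0, 0)ᵀ

Let N = A − (-2)·I. We want v_3 with N^3 v_3 = 0 but N^2 v_3 ≠ 0; then v_{j-1} := N · v_j for j = 3, …, 2.

Pick v_3 = (1, 0, 0, 0)ᵀ.
Then v_2 = N · v_3 = (4, 2, -4, 0)ᵀ.
Then v_1 = N · v_2 = (2, 4, -12, 0)ᵀ.

Sanity check: (A − (-2)·I) v_1 = (0, 0, 0, 0)ᵀ = 0. ✓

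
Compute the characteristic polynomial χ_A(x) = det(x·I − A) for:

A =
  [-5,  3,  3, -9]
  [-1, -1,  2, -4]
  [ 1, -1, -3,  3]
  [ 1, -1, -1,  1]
x^4 + 8*x^3 + 24*x^2 + 32*x + 16

Expanding det(x·I − A) (e.g. by cofactor expansion or by noting that A is similar to its Jordan form J, which has the same characteristic polynomial as A) gives
  χ_A(x) = x^4 + 8*x^3 + 24*x^2 + 32*x + 16
which factors as (x + 2)^4. The eigenvalues (with algebraic multiplicities) are λ = -2 with multiplicity 4.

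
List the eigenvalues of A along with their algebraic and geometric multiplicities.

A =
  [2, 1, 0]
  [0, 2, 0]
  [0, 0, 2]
λ = 2: alg = 3, geom = 2

Step 1 — factor the characteristic polynomial to read off the algebraic multiplicities:
  χ_A(x) = (x - 2)^3

Step 2 — compute geometric multiplicities via the rank-nullity identity g(λ) = n − rank(A − λI):
  rank(A − (2)·I) = 1, so dim ker(A − (2)·I) = n − 1 = 2

Summary:
  λ = 2: algebraic multiplicity = 3, geometric multiplicity = 2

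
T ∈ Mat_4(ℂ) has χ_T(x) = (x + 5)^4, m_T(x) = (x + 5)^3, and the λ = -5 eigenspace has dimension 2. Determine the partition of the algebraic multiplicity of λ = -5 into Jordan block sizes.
Block sizes for λ = -5: [3, 1]

Step 1 — from the characteristic polynomial, algebraic multiplicity of λ = -5 is 4. From dim ker(T − (-5)·I) = 2, there are exactly 2 Jordan blocks for λ = -5.
Step 2 — from the minimal polynomial, the factor (x + 5)^3 tells us the largest block for λ = -5 has size 3.
Step 3 — with total size 4, 2 blocks, and largest block 3, the block sizes (in nonincreasing order) are [3, 1].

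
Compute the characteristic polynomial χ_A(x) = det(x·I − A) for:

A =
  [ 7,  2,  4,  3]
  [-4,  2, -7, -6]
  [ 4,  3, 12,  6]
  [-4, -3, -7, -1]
x^4 - 20*x^3 + 150*x^2 - 500*x + 625

Expanding det(x·I − A) (e.g. by cofactor expansion or by noting that A is similar to its Jordan form J, which has the same characteristic polynomial as A) gives
  χ_A(x) = x^4 - 20*x^3 + 150*x^2 - 500*x + 625
which factors as (x - 5)^4. The eigenvalues (with algebraic multiplicities) are λ = 5 with multiplicity 4.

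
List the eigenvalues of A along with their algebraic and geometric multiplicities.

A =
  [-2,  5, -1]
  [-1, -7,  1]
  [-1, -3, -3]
λ = -4: alg = 3, geom = 1

Step 1 — factor the characteristic polynomial to read off the algebraic multiplicities:
  χ_A(x) = (x + 4)^3

Step 2 — compute geometric multiplicities via the rank-nullity identity g(λ) = n − rank(A − λI):
  rank(A − (-4)·I) = 2, so dim ker(A − (-4)·I) = n − 2 = 1

Summary:
  λ = -4: algebraic multiplicity = 3, geometric multiplicity = 1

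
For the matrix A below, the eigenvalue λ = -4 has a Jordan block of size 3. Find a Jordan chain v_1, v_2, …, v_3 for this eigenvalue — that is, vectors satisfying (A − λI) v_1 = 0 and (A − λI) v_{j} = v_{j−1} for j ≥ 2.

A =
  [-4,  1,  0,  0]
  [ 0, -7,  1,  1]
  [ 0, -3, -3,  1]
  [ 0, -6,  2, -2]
A Jordan chain for λ = -4 of length 3:
v_1 = (-3, 0, 0, 0)ᵀ
v_2 = (1, -3, -3, -6)ᵀ
v_3 = (0, 1, 0, 0)ᵀ

Let N = A − (-4)·I. We want v_3 with N^3 v_3 = 0 but N^2 v_3 ≠ 0; then v_{j-1} := N · v_j for j = 3, …, 2.

Pick v_3 = (0, 1, 0, 0)ᵀ.
Then v_2 = N · v_3 = (1, -3, -3, -6)ᵀ.
Then v_1 = N · v_2 = (-3, 0, 0, 0)ᵀ.

Sanity check: (A − (-4)·I) v_1 = (0, 0, 0, 0)ᵀ = 0. ✓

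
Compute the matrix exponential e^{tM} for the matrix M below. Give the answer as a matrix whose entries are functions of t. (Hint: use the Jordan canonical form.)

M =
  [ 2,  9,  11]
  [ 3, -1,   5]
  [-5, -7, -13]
e^{tM} =
  [4*t^2*exp(-4*t) + 6*t*exp(-4*t) + exp(-4*t), 2*t^2*exp(-4*t) + 9*t*exp(-4*t), 6*t^2*exp(-4*t) + 11*t*exp(-4*t)]
  [t^2*exp(-4*t) + 3*t*exp(-4*t), t^2*exp(-4*t)/2 + 3*t*exp(-4*t) + exp(-4*t), 3*t^2*exp(-4*t)/2 + 5*t*exp(-4*t)]
  [-3*t^2*exp(-4*t) - 5*t*exp(-4*t), -3*t^2*exp(-4*t)/2 - 7*t*exp(-4*t), -9*t^2*exp(-4*t)/2 - 9*t*exp(-4*t) + exp(-4*t)]

Strategy: write M = P · J · P⁻¹ where J is a Jordan canonical form, so e^{tM} = P · e^{tJ} · P⁻¹, and e^{tJ} can be computed block-by-block.

M has Jordan form
J =
  [-4,  1,  0]
  [ 0, -4,  1]
  [ 0,  0, -4]
(up to reordering of blocks).

Per-block formulas:
  For a 3×3 Jordan block J_3(-4): exp(t · J_3(-4)) = e^(-4t)·(I + t·N + (t^2/2)·N^2), where N is the 3×3 nilpotent shift.

After assembling e^{tJ} and conjugating by P, we get:

e^{tM} =
  [4*t^2*exp(-4*t) + 6*t*exp(-4*t) + exp(-4*t), 2*t^2*exp(-4*t) + 9*t*exp(-4*t), 6*t^2*exp(-4*t) + 11*t*exp(-4*t)]
  [t^2*exp(-4*t) + 3*t*exp(-4*t), t^2*exp(-4*t)/2 + 3*t*exp(-4*t) + exp(-4*t), 3*t^2*exp(-4*t)/2 + 5*t*exp(-4*t)]
  [-3*t^2*exp(-4*t) - 5*t*exp(-4*t), -3*t^2*exp(-4*t)/2 - 7*t*exp(-4*t), -9*t^2*exp(-4*t)/2 - 9*t*exp(-4*t) + exp(-4*t)]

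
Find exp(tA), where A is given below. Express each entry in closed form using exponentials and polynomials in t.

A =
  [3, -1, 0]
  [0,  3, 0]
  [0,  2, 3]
e^{tA} =
  [exp(3*t), -t*exp(3*t), 0]
  [0, exp(3*t), 0]
  [0, 2*t*exp(3*t), exp(3*t)]

Strategy: write A = P · J · P⁻¹ where J is a Jordan canonical form, so e^{tA} = P · e^{tJ} · P⁻¹, and e^{tJ} can be computed block-by-block.

A has Jordan form
J =
  [3, 1, 0]
  [0, 3, 0]
  [0, 0, 3]
(up to reordering of blocks).

Per-block formulas:
  For a 2×2 Jordan block J_2(3): exp(t · J_2(3)) = e^(3t)·(I + t·N), where N is the 2×2 nilpotent shift.
  For a 1×1 block at λ = 3: exp(t · [3]) = [e^(3t)].

After assembling e^{tJ} and conjugating by P, we get:

e^{tA} =
  [exp(3*t), -t*exp(3*t), 0]
  [0, exp(3*t), 0]
  [0, 2*t*exp(3*t), exp(3*t)]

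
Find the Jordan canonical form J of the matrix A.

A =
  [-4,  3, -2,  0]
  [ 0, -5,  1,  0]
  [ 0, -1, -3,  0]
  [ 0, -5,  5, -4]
J_3(-4) ⊕ J_1(-4)

The characteristic polynomial is
  det(x·I − A) = x^4 + 16*x^3 + 96*x^2 + 256*x + 256 = (x + 4)^4

Eigenvalues and multiplicities (the geometric multiplicity of λ is n − rank(A − λI), which equals the number of Jordan blocks for λ):
  λ = -4: algebraic multiplicity = 4, geometric multiplicity = 2

Determining the block sizes for each eigenvalue:
  λ = -4: with am = 4 and gm = 2, the partition is not yet determined (e.g. several partitions of 4 into 2 parts exist). Let N = A − (-4)·I. Computing rank(N^1) = 2, rank(N^2) = 1, rank(N^3) = 0; the number of blocks of size ≥ j is rank(N^{j−1}) − rank(N^j), giving [2, 1, 1]. So we have 1 block(s) of size 3, 1 block(s) of size 1 → block sizes [3, 1]

Assembling the blocks gives a Jordan form
J =
  [-4,  1,  0,  0]
  [ 0, -4,  1,  0]
  [ 0,  0, -4,  0]
  [ 0,  0,  0, -4]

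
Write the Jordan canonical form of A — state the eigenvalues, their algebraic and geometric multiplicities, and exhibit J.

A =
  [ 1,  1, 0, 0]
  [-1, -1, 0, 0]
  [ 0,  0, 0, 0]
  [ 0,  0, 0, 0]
J_2(0) ⊕ J_1(0) ⊕ J_1(0)

The characteristic polynomial is
  det(x·I − A) = x^4

Eigenvalues and multiplicities (the geometric multiplicity of λ is n − rank(A − λI), which equals the number of Jordan blocks for λ):
  λ = 0: algebraic multiplicity = 4, geometric multiplicity = 3

Determining the block sizes for each eigenvalue:
  λ = 0: 3 blocks summing to 4 forces exactly one block of size 2 and the rest size 1 → block sizes [2, 1, 1]

Assembling the blocks gives a Jordan form
J =
  [0, 1, 0, 0]
  [0, 0, 0, 0]
  [0, 0, 0, 0]
  [0, 0, 0, 0]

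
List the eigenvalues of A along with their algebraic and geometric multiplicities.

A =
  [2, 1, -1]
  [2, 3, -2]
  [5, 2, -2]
λ = 1: alg = 3, geom = 1

Step 1 — factor the characteristic polynomial to read off the algebraic multiplicities:
  χ_A(x) = (x - 1)^3

Step 2 — compute geometric multiplicities via the rank-nullity identity g(λ) = n − rank(A − λI):
  rank(A − (1)·I) = 2, so dim ker(A − (1)·I) = n − 2 = 1

Summary:
  λ = 1: algebraic multiplicity = 3, geometric multiplicity = 1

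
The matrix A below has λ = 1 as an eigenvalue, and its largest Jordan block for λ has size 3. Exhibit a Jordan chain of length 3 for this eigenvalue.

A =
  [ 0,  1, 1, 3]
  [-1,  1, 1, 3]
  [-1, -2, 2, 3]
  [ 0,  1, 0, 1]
A Jordan chain for λ = 1 of length 3:
v_1 = (-1, 0, 2, -1)ᵀ
v_2 = (-1, -1, -1, 0)ᵀ
v_3 = (1, 0, 0, 0)ᵀ

Let N = A − (1)·I. We want v_3 with N^3 v_3 = 0 but N^2 v_3 ≠ 0; then v_{j-1} := N · v_j for j = 3, …, 2.

Pick v_3 = (1, 0, 0, 0)ᵀ.
Then v_2 = N · v_3 = (-1, -1, -1, 0)ᵀ.
Then v_1 = N · v_2 = (-1, 0, 2, -1)ᵀ.

Sanity check: (A − (1)·I) v_1 = (0, 0, 0, 0)ᵀ = 0. ✓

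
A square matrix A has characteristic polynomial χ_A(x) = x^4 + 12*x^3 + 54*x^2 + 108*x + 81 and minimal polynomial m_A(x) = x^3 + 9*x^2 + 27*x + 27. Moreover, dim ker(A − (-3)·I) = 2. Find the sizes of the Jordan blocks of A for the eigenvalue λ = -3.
Block sizes for λ = -3: [3, 1]

Step 1 — from the characteristic polynomial, algebraic multiplicity of λ = -3 is 4. From dim ker(A − (-3)·I) = 2, there are exactly 2 Jordan blocks for λ = -3.
Step 2 — from the minimal polynomial, the factor (x + 3)^3 tells us the largest block for λ = -3 has size 3.
Step 3 — with total size 4, 2 blocks, and largest block 3, the block sizes (in nonincreasing order) are [3, 1].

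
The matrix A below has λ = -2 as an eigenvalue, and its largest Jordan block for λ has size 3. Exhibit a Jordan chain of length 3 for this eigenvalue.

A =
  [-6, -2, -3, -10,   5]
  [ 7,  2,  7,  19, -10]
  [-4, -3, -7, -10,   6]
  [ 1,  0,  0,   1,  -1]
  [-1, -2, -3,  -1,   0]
A Jordan chain for λ = -2 of length 3:
v_1 = (-1, 1, -1, 0, -1)ᵀ
v_2 = (-4, 7, -4, 1, -1)ᵀ
v_3 = (1, 0, 0, 0, 0)ᵀ

Let N = A − (-2)·I. We want v_3 with N^3 v_3 = 0 but N^2 v_3 ≠ 0; then v_{j-1} := N · v_j for j = 3, …, 2.

Pick v_3 = (1, 0, 0, 0, 0)ᵀ.
Then v_2 = N · v_3 = (-4, 7, -4, 1, -1)ᵀ.
Then v_1 = N · v_2 = (-1, 1, -1, 0, -1)ᵀ.

Sanity check: (A − (-2)·I) v_1 = (0, 0, 0, 0, 0)ᵀ = 0. ✓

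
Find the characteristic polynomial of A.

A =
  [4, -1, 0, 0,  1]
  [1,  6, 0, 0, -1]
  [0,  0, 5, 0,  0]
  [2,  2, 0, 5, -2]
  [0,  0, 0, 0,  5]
x^5 - 25*x^4 + 250*x^3 - 1250*x^2 + 3125*x - 3125

Expanding det(x·I − A) (e.g. by cofactor expansion or by noting that A is similar to its Jordan form J, which has the same characteristic polynomial as A) gives
  χ_A(x) = x^5 - 25*x^4 + 250*x^3 - 1250*x^2 + 3125*x - 3125
which factors as (x - 5)^5. The eigenvalues (with algebraic multiplicities) are λ = 5 with multiplicity 5.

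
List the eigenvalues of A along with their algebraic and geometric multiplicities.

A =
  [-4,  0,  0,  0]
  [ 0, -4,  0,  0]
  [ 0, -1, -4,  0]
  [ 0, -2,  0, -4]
λ = -4: alg = 4, geom = 3

Step 1 — factor the characteristic polynomial to read off the algebraic multiplicities:
  χ_A(x) = (x + 4)^4

Step 2 — compute geometric multiplicities via the rank-nullity identity g(λ) = n − rank(A − λI):
  rank(A − (-4)·I) = 1, so dim ker(A − (-4)·I) = n − 1 = 3

Summary:
  λ = -4: algebraic multiplicity = 4, geometric multiplicity = 3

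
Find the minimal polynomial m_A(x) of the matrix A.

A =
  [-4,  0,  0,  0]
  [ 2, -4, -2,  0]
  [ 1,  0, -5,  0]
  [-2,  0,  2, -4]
x^2 + 9*x + 20

The characteristic polynomial is χ_A(x) = (x + 4)^3*(x + 5), so the eigenvalues are known. The minimal polynomial is
  m_A(x) = Π_λ (x − λ)^{k_λ}
where k_λ is the size of the *largest* Jordan block for λ (equivalently, the smallest k with (A − λI)^k v = 0 for every generalised eigenvector v of λ).

  λ = -5: largest Jordan block has size 1, contributing (x + 5)
  λ = -4: largest Jordan block has size 1, contributing (x + 4)

So m_A(x) = (x + 4)*(x + 5) = x^2 + 9*x + 20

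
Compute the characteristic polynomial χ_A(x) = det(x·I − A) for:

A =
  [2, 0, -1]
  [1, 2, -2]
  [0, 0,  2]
x^3 - 6*x^2 + 12*x - 8

Expanding det(x·I − A) (e.g. by cofactor expansion or by noting that A is similar to its Jordan form J, which has the same characteristic polynomial as A) gives
  χ_A(x) = x^3 - 6*x^2 + 12*x - 8
which factors as (x - 2)^3. The eigenvalues (with algebraic multiplicities) are λ = 2 with multiplicity 3.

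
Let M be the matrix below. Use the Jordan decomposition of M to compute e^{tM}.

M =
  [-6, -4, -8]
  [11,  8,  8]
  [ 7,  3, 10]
e^{tM} =
  [-10*t*exp(4*t) + exp(4*t), -4*t*exp(4*t), -8*t*exp(4*t)]
  [-5*t^2*exp(4*t) + 11*t*exp(4*t), -2*t^2*exp(4*t) + 4*t*exp(4*t) + exp(4*t), -4*t^2*exp(4*t) + 8*t*exp(4*t)]
  [5*t^2*exp(4*t)/2 + 7*t*exp(4*t), t^2*exp(4*t) + 3*t*exp(4*t), 2*t^2*exp(4*t) + 6*t*exp(4*t) + exp(4*t)]

Strategy: write M = P · J · P⁻¹ where J is a Jordan canonical form, so e^{tM} = P · e^{tJ} · P⁻¹, and e^{tJ} can be computed block-by-block.

M has Jordan form
J =
  [4, 1, 0]
  [0, 4, 1]
  [0, 0, 4]
(up to reordering of blocks).

Per-block formulas:
  For a 3×3 Jordan block J_3(4): exp(t · J_3(4)) = e^(4t)·(I + t·N + (t^2/2)·N^2), where N is the 3×3 nilpotent shift.

After assembling e^{tJ} and conjugating by P, we get:

e^{tM} =
  [-10*t*exp(4*t) + exp(4*t), -4*t*exp(4*t), -8*t*exp(4*t)]
  [-5*t^2*exp(4*t) + 11*t*exp(4*t), -2*t^2*exp(4*t) + 4*t*exp(4*t) + exp(4*t), -4*t^2*exp(4*t) + 8*t*exp(4*t)]
  [5*t^2*exp(4*t)/2 + 7*t*exp(4*t), t^2*exp(4*t) + 3*t*exp(4*t), 2*t^2*exp(4*t) + 6*t*exp(4*t) + exp(4*t)]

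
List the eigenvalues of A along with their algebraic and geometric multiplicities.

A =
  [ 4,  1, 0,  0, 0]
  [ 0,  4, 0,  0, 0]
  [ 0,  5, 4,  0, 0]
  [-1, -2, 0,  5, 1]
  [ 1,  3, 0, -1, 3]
λ = 4: alg = 5, geom = 3

Step 1 — factor the characteristic polynomial to read off the algebraic multiplicities:
  χ_A(x) = (x - 4)^5

Step 2 — compute geometric multiplicities via the rank-nullity identity g(λ) = n − rank(A − λI):
  rank(A − (4)·I) = 2, so dim ker(A − (4)·I) = n − 2 = 3

Summary:
  λ = 4: algebraic multiplicity = 5, geometric multiplicity = 3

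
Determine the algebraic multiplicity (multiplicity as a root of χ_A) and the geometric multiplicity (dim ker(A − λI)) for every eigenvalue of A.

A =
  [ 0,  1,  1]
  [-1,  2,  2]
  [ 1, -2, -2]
λ = 0: alg = 3, geom = 1

Step 1 — factor the characteristic polynomial to read off the algebraic multiplicities:
  χ_A(x) = x^3

Step 2 — compute geometric multiplicities via the rank-nullity identity g(λ) = n − rank(A − λI):
  rank(A − (0)·I) = 2, so dim ker(A − (0)·I) = n − 2 = 1

Summary:
  λ = 0: algebraic multiplicity = 3, geometric multiplicity = 1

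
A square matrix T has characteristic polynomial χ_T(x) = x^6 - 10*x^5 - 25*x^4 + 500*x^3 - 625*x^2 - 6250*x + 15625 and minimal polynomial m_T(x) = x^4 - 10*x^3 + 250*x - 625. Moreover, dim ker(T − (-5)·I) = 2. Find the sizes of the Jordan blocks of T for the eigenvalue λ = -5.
Block sizes for λ = -5: [1, 1]

Step 1 — from the characteristic polynomial, algebraic multiplicity of λ = -5 is 2. From dim ker(T − (-5)·I) = 2, there are exactly 2 Jordan blocks for λ = -5.
Step 2 — from the minimal polynomial, the factor (x + 5) tells us the largest block for λ = -5 has size 1.
Step 3 — with total size 2, 2 blocks, and largest block 1, the block sizes (in nonincreasing order) are [1, 1].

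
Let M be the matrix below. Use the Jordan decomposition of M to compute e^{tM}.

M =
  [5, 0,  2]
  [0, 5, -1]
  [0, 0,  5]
e^{tM} =
  [exp(5*t), 0, 2*t*exp(5*t)]
  [0, exp(5*t), -t*exp(5*t)]
  [0, 0, exp(5*t)]

Strategy: write M = P · J · P⁻¹ where J is a Jordan canonical form, so e^{tM} = P · e^{tJ} · P⁻¹, and e^{tJ} can be computed block-by-block.

M has Jordan form
J =
  [5, 1, 0]
  [0, 5, 0]
  [0, 0, 5]
(up to reordering of blocks).

Per-block formulas:
  For a 2×2 Jordan block J_2(5): exp(t · J_2(5)) = e^(5t)·(I + t·N), where N is the 2×2 nilpotent shift.
  For a 1×1 block at λ = 5: exp(t · [5]) = [e^(5t)].

After assembling e^{tJ} and conjugating by P, we get:

e^{tM} =
  [exp(5*t), 0, 2*t*exp(5*t)]
  [0, exp(5*t), -t*exp(5*t)]
  [0, 0, exp(5*t)]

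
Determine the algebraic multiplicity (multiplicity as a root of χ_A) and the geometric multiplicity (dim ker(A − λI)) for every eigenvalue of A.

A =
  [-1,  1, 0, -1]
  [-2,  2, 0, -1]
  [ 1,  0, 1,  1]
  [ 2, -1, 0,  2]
λ = 1: alg = 4, geom = 2

Step 1 — factor the characteristic polynomial to read off the algebraic multiplicities:
  χ_A(x) = (x - 1)^4

Step 2 — compute geometric multiplicities via the rank-nullity identity g(λ) = n − rank(A − λI):
  rank(A − (1)·I) = 2, so dim ker(A − (1)·I) = n − 2 = 2

Summary:
  λ = 1: algebraic multiplicity = 4, geometric multiplicity = 2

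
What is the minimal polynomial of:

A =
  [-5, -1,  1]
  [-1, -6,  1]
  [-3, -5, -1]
x^3 + 12*x^2 + 48*x + 64

The characteristic polynomial is χ_A(x) = (x + 4)^3, so the eigenvalues are known. The minimal polynomial is
  m_A(x) = Π_λ (x − λ)^{k_λ}
where k_λ is the size of the *largest* Jordan block for λ (equivalently, the smallest k with (A − λI)^k v = 0 for every generalised eigenvector v of λ).

  λ = -4: largest Jordan block has size 3, contributing (x + 4)^3

So m_A(x) = (x + 4)^3 = x^3 + 12*x^2 + 48*x + 64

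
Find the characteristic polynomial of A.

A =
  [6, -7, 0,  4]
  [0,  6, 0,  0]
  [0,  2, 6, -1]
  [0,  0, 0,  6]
x^4 - 24*x^3 + 216*x^2 - 864*x + 1296

Expanding det(x·I − A) (e.g. by cofactor expansion or by noting that A is similar to its Jordan form J, which has the same characteristic polynomial as A) gives
  χ_A(x) = x^4 - 24*x^3 + 216*x^2 - 864*x + 1296
which factors as (x - 6)^4. The eigenvalues (with algebraic multiplicities) are λ = 6 with multiplicity 4.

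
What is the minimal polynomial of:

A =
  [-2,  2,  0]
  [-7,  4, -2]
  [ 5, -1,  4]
x^3 - 6*x^2 + 12*x - 8

The characteristic polynomial is χ_A(x) = (x - 2)^3, so the eigenvalues are known. The minimal polynomial is
  m_A(x) = Π_λ (x − λ)^{k_λ}
where k_λ is the size of the *largest* Jordan block for λ (equivalently, the smallest k with (A − λI)^k v = 0 for every generalised eigenvector v of λ).

  λ = 2: largest Jordan block has size 3, contributing (x − 2)^3

So m_A(x) = (x - 2)^3 = x^3 - 6*x^2 + 12*x - 8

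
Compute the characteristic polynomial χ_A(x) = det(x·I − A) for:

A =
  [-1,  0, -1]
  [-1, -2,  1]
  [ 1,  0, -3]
x^3 + 6*x^2 + 12*x + 8

Expanding det(x·I − A) (e.g. by cofactor expansion or by noting that A is similar to its Jordan form J, which has the same characteristic polynomial as A) gives
  χ_A(x) = x^3 + 6*x^2 + 12*x + 8
which factors as (x + 2)^3. The eigenvalues (with algebraic multiplicities) are λ = -2 with multiplicity 3.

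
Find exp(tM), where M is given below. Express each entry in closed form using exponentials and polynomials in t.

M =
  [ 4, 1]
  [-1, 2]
e^{tM} =
  [t*exp(3*t) + exp(3*t), t*exp(3*t)]
  [-t*exp(3*t), -t*exp(3*t) + exp(3*t)]

Strategy: write M = P · J · P⁻¹ where J is a Jordan canonical form, so e^{tM} = P · e^{tJ} · P⁻¹, and e^{tJ} can be computed block-by-block.

M has Jordan form
J =
  [3, 1]
  [0, 3]
(up to reordering of blocks).

Per-block formulas:
  For a 2×2 Jordan block J_2(3): exp(t · J_2(3)) = e^(3t)·(I + t·N), where N is the 2×2 nilpotent shift.

After assembling e^{tJ} and conjugating by P, we get:

e^{tM} =
  [t*exp(3*t) + exp(3*t), t*exp(3*t)]
  [-t*exp(3*t), -t*exp(3*t) + exp(3*t)]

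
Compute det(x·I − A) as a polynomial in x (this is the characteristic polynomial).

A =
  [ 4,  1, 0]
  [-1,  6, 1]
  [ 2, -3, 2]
x^3 - 12*x^2 + 48*x - 64

Expanding det(x·I − A) (e.g. by cofactor expansion or by noting that A is similar to its Jordan form J, which has the same characteristic polynomial as A) gives
  χ_A(x) = x^3 - 12*x^2 + 48*x - 64
which factors as (x - 4)^3. The eigenvalues (with algebraic multiplicities) are λ = 4 with multiplicity 3.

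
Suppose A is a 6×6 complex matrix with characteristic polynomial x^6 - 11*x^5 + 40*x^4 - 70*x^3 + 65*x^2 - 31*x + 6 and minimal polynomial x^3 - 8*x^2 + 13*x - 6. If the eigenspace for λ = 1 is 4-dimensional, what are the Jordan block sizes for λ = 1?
Block sizes for λ = 1: [2, 1, 1, 1]

Step 1 — from the characteristic polynomial, algebraic multiplicity of λ = 1 is 5. From dim ker(A − (1)·I) = 4, there are exactly 4 Jordan blocks for λ = 1.
Step 2 — from the minimal polynomial, the factor (x − 1)^2 tells us the largest block for λ = 1 has size 2.
Step 3 — with total size 5, 4 blocks, and largest block 2, the block sizes (in nonincreasing order) are [2, 1, 1, 1].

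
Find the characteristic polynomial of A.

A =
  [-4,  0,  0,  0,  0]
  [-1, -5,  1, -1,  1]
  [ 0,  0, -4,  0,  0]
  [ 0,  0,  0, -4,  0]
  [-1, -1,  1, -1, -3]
x^5 + 20*x^4 + 160*x^3 + 640*x^2 + 1280*x + 1024

Expanding det(x·I − A) (e.g. by cofactor expansion or by noting that A is similar to its Jordan form J, which has the same characteristic polynomial as A) gives
  χ_A(x) = x^5 + 20*x^4 + 160*x^3 + 640*x^2 + 1280*x + 1024
which factors as (x + 4)^5. The eigenvalues (with algebraic multiplicities) are λ = -4 with multiplicity 5.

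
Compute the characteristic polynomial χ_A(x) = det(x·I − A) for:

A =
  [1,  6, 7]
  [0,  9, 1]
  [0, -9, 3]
x^3 - 13*x^2 + 48*x - 36

Expanding det(x·I − A) (e.g. by cofactor expansion or by noting that A is similar to its Jordan form J, which has the same characteristic polynomial as A) gives
  χ_A(x) = x^3 - 13*x^2 + 48*x - 36
which factors as (x - 6)^2*(x - 1). The eigenvalues (with algebraic multiplicities) are λ = 1 with multiplicity 1, λ = 6 with multiplicity 2.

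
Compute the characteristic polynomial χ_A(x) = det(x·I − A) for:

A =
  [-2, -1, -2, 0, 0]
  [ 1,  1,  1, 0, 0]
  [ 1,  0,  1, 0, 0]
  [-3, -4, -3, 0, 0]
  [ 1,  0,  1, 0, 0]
x^5

Expanding det(x·I − A) (e.g. by cofactor expansion or by noting that A is similar to its Jordan form J, which has the same characteristic polynomial as A) gives
  χ_A(x) = x^5
which factors as x^5. The eigenvalues (with algebraic multiplicities) are λ = 0 with multiplicity 5.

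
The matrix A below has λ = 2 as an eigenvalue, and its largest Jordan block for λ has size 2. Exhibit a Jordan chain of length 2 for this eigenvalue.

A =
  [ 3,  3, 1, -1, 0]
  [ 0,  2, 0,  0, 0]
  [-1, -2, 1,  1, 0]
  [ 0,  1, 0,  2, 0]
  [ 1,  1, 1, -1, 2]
A Jordan chain for λ = 2 of length 2:
v_1 = (1, 0, -1, 0, 1)ᵀ
v_2 = (1, 0, 0, 0, 0)ᵀ

Let N = A − (2)·I. We want v_2 with N^2 v_2 = 0 but N^1 v_2 ≠ 0; then v_{j-1} := N · v_j for j = 2, …, 2.

Pick v_2 = (1, 0, 0, 0, 0)ᵀ.
Then v_1 = N · v_2 = (1, 0, -1, 0, 1)ᵀ.

Sanity check: (A − (2)·I) v_1 = (0, 0, 0, 0, 0)ᵀ = 0. ✓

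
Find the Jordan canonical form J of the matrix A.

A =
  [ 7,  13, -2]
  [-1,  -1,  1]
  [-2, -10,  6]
J_3(4)

The characteristic polynomial is
  det(x·I − A) = x^3 - 12*x^2 + 48*x - 64 = (x - 4)^3

Eigenvalues and multiplicities (the geometric multiplicity of λ is n − rank(A − λI), which equals the number of Jordan blocks for λ):
  λ = 4: algebraic multiplicity = 3, geometric multiplicity = 1

Determining the block sizes for each eigenvalue:
  λ = 4: one block (gm = 1), so the single block has size am = 3 → block sizes [3]

Assembling the blocks gives a Jordan form
J =
  [4, 1, 0]
  [0, 4, 1]
  [0, 0, 4]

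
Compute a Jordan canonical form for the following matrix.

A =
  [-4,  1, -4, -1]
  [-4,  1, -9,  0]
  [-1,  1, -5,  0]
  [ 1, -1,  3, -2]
J_2(-3) ⊕ J_2(-2)

The characteristic polynomial is
  det(x·I − A) = x^4 + 10*x^3 + 37*x^2 + 60*x + 36 = (x + 2)^2*(x + 3)^2

Eigenvalues and multiplicities (the geometric multiplicity of λ is n − rank(A − λI), which equals the number of Jordan blocks for λ):
  λ = -3: algebraic multiplicity = 2, geometric multiplicity = 1
  λ = -2: algebraic multiplicity = 2, geometric multiplicity = 1

Determining the block sizes for each eigenvalue:
  λ = -3: one block (gm = 1), so the single block has size am = 2 → block sizes [2]
  λ = -2: one block (gm = 1), so the single block has size am = 2 → block sizes [2]

Assembling the blocks gives a Jordan form
J =
  [-3,  1,  0,  0]
  [ 0, -3,  0,  0]
  [ 0,  0, -2,  1]
  [ 0,  0,  0, -2]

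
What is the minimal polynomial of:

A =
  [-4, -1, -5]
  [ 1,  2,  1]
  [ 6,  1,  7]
x^3 - 5*x^2 + 8*x - 4

The characteristic polynomial is χ_A(x) = (x - 2)^2*(x - 1), so the eigenvalues are known. The minimal polynomial is
  m_A(x) = Π_λ (x − λ)^{k_λ}
where k_λ is the size of the *largest* Jordan block for λ (equivalently, the smallest k with (A − λI)^k v = 0 for every generalised eigenvector v of λ).

  λ = 1: largest Jordan block has size 1, contributing (x − 1)
  λ = 2: largest Jordan block has size 2, contributing (x − 2)^2

So m_A(x) = (x - 2)^2*(x - 1) = x^3 - 5*x^2 + 8*x - 4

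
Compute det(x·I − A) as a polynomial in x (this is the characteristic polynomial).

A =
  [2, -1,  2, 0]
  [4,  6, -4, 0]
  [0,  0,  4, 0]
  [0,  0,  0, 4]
x^4 - 16*x^3 + 96*x^2 - 256*x + 256

Expanding det(x·I − A) (e.g. by cofactor expansion or by noting that A is similar to its Jordan form J, which has the same characteristic polynomial as A) gives
  χ_A(x) = x^4 - 16*x^3 + 96*x^2 - 256*x + 256
which factors as (x - 4)^4. The eigenvalues (with algebraic multiplicities) are λ = 4 with multiplicity 4.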